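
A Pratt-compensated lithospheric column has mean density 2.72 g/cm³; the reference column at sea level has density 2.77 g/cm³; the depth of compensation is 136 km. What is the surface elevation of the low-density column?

2.5 km

ρ_ref D = ρ (D + h) → h = D (ρ_ref − ρ)/ρ.
h = 136 km × (2.77 − 2.72)/2.72 = 2.5 km.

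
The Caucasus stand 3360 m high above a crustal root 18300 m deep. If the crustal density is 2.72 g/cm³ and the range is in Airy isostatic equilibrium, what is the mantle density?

Airy balance: ρ_c h = (ρ_m − ρ_c) r → ρ_m = ρ_c (1 + h/r).
ρ_m = 2.72 × (1 + 3360 m/18300 m) = 3.22 g/cm³.

3.22 g/cm³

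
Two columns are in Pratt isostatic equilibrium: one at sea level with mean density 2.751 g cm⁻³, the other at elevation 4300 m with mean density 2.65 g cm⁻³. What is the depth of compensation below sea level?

113000 m

ρ_ref D = ρ (D + h) → D (ρ_ref − ρ) = ρ h.
D = ρ h/(ρ_ref − ρ) = 2.65 × 4300 m/(2.751 − 2.65) = 113000 m.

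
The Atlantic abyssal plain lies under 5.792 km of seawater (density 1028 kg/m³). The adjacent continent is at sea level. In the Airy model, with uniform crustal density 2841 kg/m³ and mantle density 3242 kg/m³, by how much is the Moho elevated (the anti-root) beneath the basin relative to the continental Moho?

26.2 km

Balancing pressure at the compensation depth: replacing crust with seawater at the top is compensated by replacing crust with mantle at the base: d (ρ_c − ρ_w) = a (ρ_m − ρ_c).
a = d (ρ_c − ρ_w)/(ρ_m − ρ_c) = 5.792 km × 1813/401 = 26.2 km.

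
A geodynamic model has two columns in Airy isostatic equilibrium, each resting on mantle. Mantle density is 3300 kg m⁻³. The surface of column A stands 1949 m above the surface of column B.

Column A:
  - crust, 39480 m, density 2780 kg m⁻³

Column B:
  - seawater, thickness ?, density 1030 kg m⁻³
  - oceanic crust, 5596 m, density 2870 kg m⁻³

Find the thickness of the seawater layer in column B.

Take the compensation level at the base of the deeper column (depth z_c below the surface of column A) and equate Σ ρ_i t_i down to z_c; mantle fills any gap and the z_c terms cancel.
Column A: 39480×2780 + (z_c − 39480)×3300
Column B: 1949×0 + x×1030 + 5596×2870 + (z_c − 1949 − 5596 − x)×3300
The z_c×3300 term appears on both sides and cancels. Collect the known terms of each column as K = Σ(ρt)_known − 3300 × (depth of known layers): K_A = 109754400 − 3300×39480 = −20529600; K_B = 16060520 − 3300×(1949 + 5596) = −8837980.
Balance: K_A = K_B − x×(3300 − 1030), so x = (K_B − K_A)/(3300 − 1030) = 11691600/2270 = 5150 m.

5150 m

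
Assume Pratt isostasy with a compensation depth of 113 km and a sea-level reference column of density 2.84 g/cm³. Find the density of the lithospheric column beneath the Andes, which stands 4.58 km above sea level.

Pratt balance: ρ_ref D = ρ (D + h).
ρ = ρ_ref D/(D + h) = 2.84 × 113 km/(113 km + 4.58 km) = 2.73 g/cm³.

2.73 g/cm³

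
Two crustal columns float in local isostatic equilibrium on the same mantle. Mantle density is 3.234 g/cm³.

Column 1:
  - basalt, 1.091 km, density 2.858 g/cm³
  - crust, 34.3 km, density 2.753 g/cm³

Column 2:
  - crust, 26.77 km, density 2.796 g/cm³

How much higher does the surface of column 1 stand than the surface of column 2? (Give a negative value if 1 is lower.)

For any compensation level in the mantle, the mantle terms cancel and isostasy reduces to e = (Σt_1 − Σt_2) − (Σ(ρt)_1 − Σ(ρt)_2) / ρ_m.
Σt_1 = 35.391 km; Σt_2 = 26.77 km; Σ(ρt)_1 = 97.545978; Σ(ρt)_2 = 74.84892 (in km·g/cm³).
e = (35.391 − 26.77) − (97.545978 − 74.84892) / 3.234 = 1.6 km.

1.6 km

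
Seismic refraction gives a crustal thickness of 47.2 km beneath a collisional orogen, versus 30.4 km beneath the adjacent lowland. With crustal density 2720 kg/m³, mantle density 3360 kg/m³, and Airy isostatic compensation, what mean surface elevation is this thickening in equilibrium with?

3.2 km

Excess crust Δ = 47.2 km − 30.4 km = 16.8 km, split between elevation h and root r with h + r = Δ.
Airy balance ρ_c h = (ρ_m − ρ_c) r gives r = h ρ_c/(ρ_m − ρ_c), so h (1 + ρ_c/(ρ_m − ρ_c)) = Δ, i.e. h = Δ (ρ_m − ρ_c)/ρ_m.
h = 16.8 km × 640/3360 = 3.2 km.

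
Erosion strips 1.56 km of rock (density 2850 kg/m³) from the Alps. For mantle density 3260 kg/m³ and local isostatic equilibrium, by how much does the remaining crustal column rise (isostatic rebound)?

1.36 km

Unloading: uplift u = e ρ_c/ρ_m = 1.56 km × 2850/3260 = 1.36 km.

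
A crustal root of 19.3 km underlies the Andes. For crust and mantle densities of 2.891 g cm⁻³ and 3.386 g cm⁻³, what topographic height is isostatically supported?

Isostatic balance requires: ρ_c h = (ρ_m − ρ_c) r.
h = r (ρ_m − ρ_c) / ρ_c = 19.3 km × (3.386 − 2.891) / 2.891 = 3.3 km.

3.3 km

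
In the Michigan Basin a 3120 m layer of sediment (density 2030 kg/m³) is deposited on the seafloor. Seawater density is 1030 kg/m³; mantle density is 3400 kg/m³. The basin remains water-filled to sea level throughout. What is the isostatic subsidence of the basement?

Submarine loading: the sediment displaces seawater, and the subsidence is in turn flooded, so s (ρ_m − ρ_w) = t (ρ_sed − ρ_w).
s = 3120 m × (2030 − 1030) / (3400 − 1030) = 1320 m.

1320 m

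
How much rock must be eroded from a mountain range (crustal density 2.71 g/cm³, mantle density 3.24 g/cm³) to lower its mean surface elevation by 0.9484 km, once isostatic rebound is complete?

Net drop Δ = e − u = e − e ρ_c/ρ_m = e (ρ_m − ρ_c)/ρ_m.
e = Δ ρ_m/(ρ_m − ρ_c) = 0.9484 km × 3.24/0.53 = 5.8 km.

5.8 km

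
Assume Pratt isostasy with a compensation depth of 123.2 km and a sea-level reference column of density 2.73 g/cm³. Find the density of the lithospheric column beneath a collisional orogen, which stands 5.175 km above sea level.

Pratt balance: ρ_ref D = ρ (D + h).
ρ = ρ_ref D/(D + h) = 2.73 × 123.2 km/(123.2 km + 5.175 km) = 2.62 g/cm³.

2.62 g/cm³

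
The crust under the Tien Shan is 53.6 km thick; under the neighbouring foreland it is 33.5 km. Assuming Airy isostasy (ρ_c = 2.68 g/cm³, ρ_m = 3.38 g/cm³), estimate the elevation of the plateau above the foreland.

4.16 km

Excess crust Δ = 53.6 km − 33.5 km = 20.1 km, split between elevation h and root r with h + r = Δ.
Airy balance ρ_c h = (ρ_m − ρ_c) r gives r = h ρ_c/(ρ_m − ρ_c), so h (1 + ρ_c/(ρ_m − ρ_c)) = Δ, i.e. h = Δ (ρ_m − ρ_c)/ρ_m.
h = 20.1 km × 0.7/3.38 = 4.16 km.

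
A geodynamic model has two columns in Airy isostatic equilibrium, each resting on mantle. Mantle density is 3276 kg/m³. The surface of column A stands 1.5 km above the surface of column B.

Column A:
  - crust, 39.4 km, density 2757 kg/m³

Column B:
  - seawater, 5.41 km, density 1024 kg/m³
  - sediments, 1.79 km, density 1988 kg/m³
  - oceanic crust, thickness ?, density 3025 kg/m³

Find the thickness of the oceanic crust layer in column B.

4.17 km

Take the compensation level at the base of the deeper column (depth z_c below the surface of column A) and equate Σ ρ_i t_i down to z_c; mantle fills any gap and the z_c terms cancel.
Column A: 39.4×2757 + (z_c − 39.4)×3276
Column B: 1.5×0 + 5.41×1024 + 1.79×1988 + x×3025 + (z_c − 1.5 − 7.2 − x)×3276
The z_c×3276 term appears on both sides and cancels. Collect the known terms of each column as K = Σ(ρt)_known − 3276 × (depth of known layers): K_A = 108625.8 − 3276×39.4 = −20448.6; K_B = 9098.36 − 3276×(1.5 + 7.2) = −19402.84.
Balance: K_A = K_B − x×(3276 − 3025), so x = (K_B − K_A)/(3276 − 3025) = 1045.76/251 = 4.17 km.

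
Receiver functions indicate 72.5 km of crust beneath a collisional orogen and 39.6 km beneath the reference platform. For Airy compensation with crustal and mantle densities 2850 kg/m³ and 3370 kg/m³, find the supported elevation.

Excess crust Δ = 72.5 km − 39.6 km = 32.9 km, split between elevation h and root r with h + r = Δ.
Airy balance ρ_c h = (ρ_m − ρ_c) r gives r = h ρ_c/(ρ_m − ρ_c), so h (1 + ρ_c/(ρ_m − ρ_c)) = Δ, i.e. h = Δ (ρ_m − ρ_c)/ρ_m.
h = 32.9 km × 520/3370 = 5.08 km.

5.08 km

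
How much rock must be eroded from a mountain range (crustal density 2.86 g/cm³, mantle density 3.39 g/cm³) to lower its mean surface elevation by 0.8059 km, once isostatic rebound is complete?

5.15 km

Net drop Δ = e − u = e − e ρ_c/ρ_m = e (ρ_m − ρ_c)/ρ_m.
e = Δ ρ_m/(ρ_m − ρ_c) = 0.8059 km × 3.39/0.53 = 5.15 km.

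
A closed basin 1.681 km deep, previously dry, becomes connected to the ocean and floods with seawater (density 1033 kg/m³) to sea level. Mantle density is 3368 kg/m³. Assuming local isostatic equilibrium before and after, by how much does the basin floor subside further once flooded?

0.744 km

After flooding the water column is d + s deep. Its weight must equal the weight of mantle displaced by the extra subsidence s: (d + s) ρ_w = s ρ_m.
s = d ρ_w / (ρ_m − ρ_w) = 1.681 km × 1033/(3368 − 1033) = 0.744 km.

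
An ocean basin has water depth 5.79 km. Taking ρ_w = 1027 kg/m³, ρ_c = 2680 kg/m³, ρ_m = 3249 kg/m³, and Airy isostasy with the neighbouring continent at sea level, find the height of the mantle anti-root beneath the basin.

16.8 km

In Airy isostatic equilibrium: replacing crust with seawater at the top is compensated by replacing crust with mantle at the base: d (ρ_c − ρ_w) = a (ρ_m − ρ_c).
a = d (ρ_c − ρ_w)/(ρ_m − ρ_c) = 5.79 km × 1653/569 = 16.8 km.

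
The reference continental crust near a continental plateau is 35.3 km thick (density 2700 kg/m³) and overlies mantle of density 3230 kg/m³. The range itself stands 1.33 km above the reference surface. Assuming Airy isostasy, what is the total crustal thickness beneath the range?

Root depth r = h ρ_c / (ρ_m − ρ_c) = 1.33 km × 2700 / 530 = 6.775 km.
Total thickness = T + h + r = 35.3 km + 1.33 km + 6.775 km = 43.4 km.

43.4 km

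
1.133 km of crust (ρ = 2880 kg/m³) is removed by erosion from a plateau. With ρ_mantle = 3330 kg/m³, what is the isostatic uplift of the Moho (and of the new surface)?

0.98 km

Unloading: uplift u = e ρ_c/ρ_m = 1.133 km × 2880/3330 = 0.98 km.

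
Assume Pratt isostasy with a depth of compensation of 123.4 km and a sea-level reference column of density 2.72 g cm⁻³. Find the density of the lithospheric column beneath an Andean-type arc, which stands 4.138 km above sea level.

Pratt balance: ρ_ref D = ρ (D + h).
ρ = ρ_ref D/(D + h) = 2.72 × 123.4 km/(123.4 km + 4.138 km) = 2.63 g cm⁻³.

2.63 g cm⁻³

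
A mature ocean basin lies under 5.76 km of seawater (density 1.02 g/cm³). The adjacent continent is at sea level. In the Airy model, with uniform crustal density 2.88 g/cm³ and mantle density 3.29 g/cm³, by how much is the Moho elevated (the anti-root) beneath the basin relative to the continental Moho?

Isostatic balance requires: replacing crust with seawater at the top is compensated by replacing crust with mantle at the base: d (ρ_c − ρ_w) = a (ρ_m − ρ_c).
a = d (ρ_c − ρ_w)/(ρ_m − ρ_c) = 5.76 km × 1.86/0.41 = 26.1 km.

26.1 km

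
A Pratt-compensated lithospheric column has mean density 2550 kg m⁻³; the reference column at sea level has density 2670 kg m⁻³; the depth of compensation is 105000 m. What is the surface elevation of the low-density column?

ρ_ref D = ρ (D + h) → h = D (ρ_ref − ρ)/ρ.
h = 105000 m × (2670 − 2550)/2550 = 4940 m.

4940 m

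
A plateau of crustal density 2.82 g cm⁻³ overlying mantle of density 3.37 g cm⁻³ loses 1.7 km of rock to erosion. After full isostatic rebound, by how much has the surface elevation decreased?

Rebound u = e ρ_c/ρ_m = 1.7 km × 2.82/3.37 = 1.423 km.
Net surface drop = e − u = 1.7 km − 1.423 km = e (ρ_m − ρ_c)/ρ_m = 0.277 km.

0.277 km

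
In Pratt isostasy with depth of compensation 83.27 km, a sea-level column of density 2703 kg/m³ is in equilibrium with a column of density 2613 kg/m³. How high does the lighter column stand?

2.87 km

ρ_ref D = ρ (D + h) → h = D (ρ_ref − ρ)/ρ.
h = 83.27 km × (2703 − 2613)/2613 = 2.87 km.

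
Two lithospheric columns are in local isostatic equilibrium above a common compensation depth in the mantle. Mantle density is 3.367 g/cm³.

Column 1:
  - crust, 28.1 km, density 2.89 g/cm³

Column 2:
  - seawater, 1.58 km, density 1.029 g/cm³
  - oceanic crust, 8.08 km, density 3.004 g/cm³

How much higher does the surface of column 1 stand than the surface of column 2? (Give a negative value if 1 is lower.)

2.01 km

For any compensation level in the mantle, the mantle terms cancel and isostasy reduces to e = (Σt_1 − Σt_2) − (Σ(ρt)_1 − Σ(ρt)_2) / ρ_m.
Σt_1 = 28.1 km; Σt_2 = 9.66 km; Σ(ρt)_1 = 81.209; Σ(ρt)_2 = 25.89814 (in km·g/cm³).
e = (28.1 − 9.66) − (81.209 − 25.89814) / 3.367 = 2.01 km.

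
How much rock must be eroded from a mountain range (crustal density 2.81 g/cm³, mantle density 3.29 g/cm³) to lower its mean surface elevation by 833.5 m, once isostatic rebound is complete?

Net drop Δ = e − u = e − e ρ_c/ρ_m = e (ρ_m − ρ_c)/ρ_m.
e = Δ ρ_m/(ρ_m − ρ_c) = 833.5 m × 3.29/0.48 = 5710 m.

5710 m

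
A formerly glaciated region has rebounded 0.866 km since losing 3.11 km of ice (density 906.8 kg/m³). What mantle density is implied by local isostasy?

3260 kg/m³

ρ_m = ρ_ice t / u = 906.8 × 3.11 km/0.866 km = 3260 kg/m³.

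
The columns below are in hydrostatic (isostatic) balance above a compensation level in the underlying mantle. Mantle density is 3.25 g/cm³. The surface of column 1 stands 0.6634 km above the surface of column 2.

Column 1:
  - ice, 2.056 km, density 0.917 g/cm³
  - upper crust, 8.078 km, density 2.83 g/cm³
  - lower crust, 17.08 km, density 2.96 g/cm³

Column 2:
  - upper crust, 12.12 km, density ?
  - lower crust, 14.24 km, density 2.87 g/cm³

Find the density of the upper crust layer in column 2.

Take the compensation level at the base of the deeper column (depth z_c below the surface of column 1) and equate Σ ρ_i t_i down to z_c; mantle fills any gap and the z_c terms cancel.
Column 1: 2.056×0.917 + 8.078×2.83 + 17.08×2.96 + (z_c − 27.214)×3.25
Column 2: 0.6634×0 + 12.12×ρ + 14.24×2.87 + (z_c − 0.6634 − 26.36)×3.25
The z_c×3.25 term appears on both sides and cancels. Collect the known terms of each column as K = Σ(ρt)_known − 3.25 × (depth of known layers): K_1 = 75.302892 − 3.25×27.214 = −13.142608; K_2 = 40.8688 − 3.25×(0.6634 + 26.36) = −46.95725.
Balance: K_1 = K_2 + 12.12×ρ, so ρ = (K_1 − K_2)/12.12 = 33.8146/12.12 = 2.79 g/cm³.

2.79 g/cm³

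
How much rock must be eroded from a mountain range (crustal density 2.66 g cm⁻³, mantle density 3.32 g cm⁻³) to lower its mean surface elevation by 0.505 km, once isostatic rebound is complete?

2.54 km

Net drop Δ = e − u = e − e ρ_c/ρ_m = e (ρ_m − ρ_c)/ρ_m.
e = Δ ρ_m/(ρ_m − ρ_c) = 0.505 km × 3.32/0.66 = 2.54 km.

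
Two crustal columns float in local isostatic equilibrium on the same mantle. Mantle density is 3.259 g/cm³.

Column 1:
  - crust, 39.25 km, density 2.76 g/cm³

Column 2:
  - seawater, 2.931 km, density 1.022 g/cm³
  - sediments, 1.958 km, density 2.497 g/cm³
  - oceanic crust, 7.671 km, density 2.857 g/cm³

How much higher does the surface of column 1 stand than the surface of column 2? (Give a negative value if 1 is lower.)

For any compensation level in the mantle, the mantle terms cancel and isostasy reduces to e = (Σt_1 − Σt_2) − (Σ(ρt)_1 − Σ(ρt)_2) / ρ_m.
Σt_1 = 39.25 km; Σt_2 = 12.56 km; Σ(ρt)_1 = 108.33; Σ(ρt)_2 = 29.800655 (in km·g/cm³).
e = (39.25 − 12.56) − (108.33 − 29.800655) / 3.259 = 2.59 km.

2.59 km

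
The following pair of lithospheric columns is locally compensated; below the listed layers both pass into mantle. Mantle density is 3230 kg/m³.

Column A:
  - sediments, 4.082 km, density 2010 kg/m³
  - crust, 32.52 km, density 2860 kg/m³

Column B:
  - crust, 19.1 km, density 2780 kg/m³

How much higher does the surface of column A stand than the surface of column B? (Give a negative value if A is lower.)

For any compensation level in the mantle, the mantle terms cancel and isostasy reduces to e = (Σt_A − Σt_B) − (Σ(ρt)_A − Σ(ρt)_B) / ρ_m.
Σt_A = 36.602 km; Σt_B = 19.1 km; Σ(ρt)_A = 101212.02; Σ(ρt)_B = 53098 (in km·kg/m³).
e = (36.602 − 19.1) − (101212.02 − 53098) / 3230 = 2.61 km.

2.61 km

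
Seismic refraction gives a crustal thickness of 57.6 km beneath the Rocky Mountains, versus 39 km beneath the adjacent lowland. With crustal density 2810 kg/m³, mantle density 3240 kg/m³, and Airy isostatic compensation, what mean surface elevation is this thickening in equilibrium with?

2.47 km

Excess crust Δ = 57.6 km − 39 km = 18.6 km, split between elevation h and root r with h + r = Δ.
Airy balance ρ_c h = (ρ_m − ρ_c) r gives r = h ρ_c/(ρ_m − ρ_c), so h (1 + ρ_c/(ρ_m − ρ_c)) = Δ, i.e. h = Δ (ρ_m − ρ_c)/ρ_m.
h = 18.6 km × 430/3240 = 2.47 km.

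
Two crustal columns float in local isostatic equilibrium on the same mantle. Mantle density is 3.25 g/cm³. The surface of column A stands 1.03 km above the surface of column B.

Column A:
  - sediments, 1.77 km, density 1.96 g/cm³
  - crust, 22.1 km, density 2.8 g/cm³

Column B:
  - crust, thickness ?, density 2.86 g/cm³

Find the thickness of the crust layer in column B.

Take the compensation level at the base of the deeper column (depth z_c below the surface of column A) and equate Σ ρ_i t_i down to z_c; mantle fills any gap and the z_c terms cancel.
Column A: 1.77×1.96 + 22.1×2.8 + (z_c − 23.87)×3.25
Column B: 1.03×0 + x×2.86 + (z_c − 1.03 − 0 − x)×3.25
The z_c×3.25 term appears on both sides and cancels. Collect the known terms of each column as K = Σ(ρt)_known − 3.25 × (depth of known layers): K_A = 65.3492 − 3.25×23.87 = −12.2283; K_B = 0 − 3.25×(1.03 + 0) = −3.3475.
Balance: K_A = K_B − x×(3.25 − 2.86), so x = (K_B − K_A)/(3.25 − 2.86) = 8.8808/0.39 = 22.8 km.

22.8 km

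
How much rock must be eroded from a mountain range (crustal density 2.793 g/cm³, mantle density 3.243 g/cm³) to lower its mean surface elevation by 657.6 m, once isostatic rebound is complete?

4740 m

Net drop Δ = e − u = e − e ρ_c/ρ_m = e (ρ_m − ρ_c)/ρ_m.
e = Δ ρ_m/(ρ_m − ρ_c) = 657.6 m × 3.243/0.45 = 4740 m.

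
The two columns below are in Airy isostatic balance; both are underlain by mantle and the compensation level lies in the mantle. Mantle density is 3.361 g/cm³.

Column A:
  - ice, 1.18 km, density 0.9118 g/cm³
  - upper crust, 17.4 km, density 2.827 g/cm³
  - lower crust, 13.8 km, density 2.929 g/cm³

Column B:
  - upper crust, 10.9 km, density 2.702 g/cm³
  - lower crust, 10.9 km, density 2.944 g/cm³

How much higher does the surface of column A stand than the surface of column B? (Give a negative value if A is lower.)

For any compensation level in the mantle, the mantle terms cancel and isostasy reduces to e = (Σt_A − Σt_B) − (Σ(ρt)_A − Σ(ρt)_B) / ρ_m.
Σt_A = 32.38 km; Σt_B = 21.8 km; Σ(ρt)_A = 90.685924; Σ(ρt)_B = 61.5414 (in km·g/cm³).
e = (32.38 − 21.8) − (90.685924 − 61.5414) / 3.361 = 1.91 km.

1.91 km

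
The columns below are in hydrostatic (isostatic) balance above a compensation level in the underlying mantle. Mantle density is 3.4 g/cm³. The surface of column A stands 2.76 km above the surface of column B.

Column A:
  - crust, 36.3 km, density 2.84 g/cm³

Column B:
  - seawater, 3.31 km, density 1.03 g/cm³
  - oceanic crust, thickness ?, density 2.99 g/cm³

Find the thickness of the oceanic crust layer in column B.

Take the compensation level at the base of the deeper column (depth z_c below the surface of column A) and equate Σ ρ_i t_i down to z_c; mantle fills any gap and the z_c terms cancel.
Column A: 36.3×2.84 + (z_c − 36.3)×3.4
Column B: 2.76×0 + 3.31×1.03 + x×2.99 + (z_c − 2.76 − 3.31 − x)×3.4
The z_c×3.4 term appears on both sides and cancels. Collect the known terms of each column as K = Σ(ρt)_known − 3.4 × (depth of known layers): K_A = 103.092 − 3.4×36.3 = −20.328; K_B = 3.4093 − 3.4×(2.76 + 3.31) = −17.2287.
Balance: K_A = K_B − x×(3.4 − 2.99), so x = (K_B − K_A)/(3.4 − 2.99) = 3.0993/0.41 = 7.56 km.

7.56 km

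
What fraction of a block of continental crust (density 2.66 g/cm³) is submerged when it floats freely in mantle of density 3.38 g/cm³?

Submerged fraction = ρ_obj/ρ_fluid = 2.66/3.38 = 78.7%.

78.7%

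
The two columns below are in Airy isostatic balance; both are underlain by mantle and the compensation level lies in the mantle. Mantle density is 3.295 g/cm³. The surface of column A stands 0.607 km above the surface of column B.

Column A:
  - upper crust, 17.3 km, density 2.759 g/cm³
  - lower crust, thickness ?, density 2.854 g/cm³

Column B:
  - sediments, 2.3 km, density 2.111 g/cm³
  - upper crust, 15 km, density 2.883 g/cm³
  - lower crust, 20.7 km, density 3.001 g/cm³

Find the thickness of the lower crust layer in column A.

17.5 km

Take the compensation level at the base of the deeper column (depth z_c below the surface of column A) and equate Σ ρ_i t_i down to z_c; mantle fills any gap and the z_c terms cancel.
Column A: 17.3×2.759 + x×2.854 + (z_c − 17.3 − x)×3.295
Column B: 0.607×0 + 2.3×2.111 + 15×2.883 + 20.7×3.001 + (z_c − 0.607 − 38)×3.295
The z_c×3.295 term appears on both sides and cancels. Collect the known terms of each column as K = Σ(ρt)_known − 3.295 × (depth of known layers): K_A = 47.7307 − 3.295×17.3 = −9.2728; K_B = 110.221 − 3.295×(0.607 + 38) = −16.989065.
Balance: K_A − x×(3.295 − 2.854) = K_B, so x = (K_A − K_B)/(3.295 − 2.854) = 7.71626/0.441 = 17.5 km.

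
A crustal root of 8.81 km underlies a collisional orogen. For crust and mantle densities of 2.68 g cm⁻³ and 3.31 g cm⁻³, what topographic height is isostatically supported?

In Airy isostatic equilibrium: ρ_c h = (ρ_m − ρ_c) r.
h = r (ρ_m − ρ_c) / ρ_c = 8.81 km × (3.31 − 2.68) / 2.68 = 2.07 km.

2.07 km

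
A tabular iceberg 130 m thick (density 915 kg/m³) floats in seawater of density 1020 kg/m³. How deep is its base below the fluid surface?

117 m

Draft d = t ρ_obj/ρ_fluid = 130 m × 915/1020 = 117 m.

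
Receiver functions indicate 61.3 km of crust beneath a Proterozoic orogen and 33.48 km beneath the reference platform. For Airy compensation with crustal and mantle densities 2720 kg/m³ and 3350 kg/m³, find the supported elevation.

5.23 km

Excess crust Δ = 61.3 km − 33.48 km = 27.82 km, split between elevation h and root r with h + r = Δ.
Airy balance ρ_c h = (ρ_m − ρ_c) r gives r = h ρ_c/(ρ_m − ρ_c), so h (1 + ρ_c/(ρ_m − ρ_c)) = Δ, i.e. h = Δ (ρ_m − ρ_c)/ρ_m.
h = 27.82 km × 630/3350 = 5.23 km.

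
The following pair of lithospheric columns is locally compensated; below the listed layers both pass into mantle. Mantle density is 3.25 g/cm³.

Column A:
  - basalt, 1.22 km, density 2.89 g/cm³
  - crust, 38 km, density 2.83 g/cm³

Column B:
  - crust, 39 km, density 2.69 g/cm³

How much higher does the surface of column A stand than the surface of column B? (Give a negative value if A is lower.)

For any compensation level in the mantle, the mantle terms cancel and isostasy reduces to e = (Σt_A − Σt_B) − (Σ(ρt)_A − Σ(ρt)_B) / ρ_m.
Σt_A = 39.22 km; Σt_B = 39 km; Σ(ρt)_A = 111.0658; Σ(ρt)_B = 104.91 (in km·g/cm³).
e = (39.22 − 39) − (111.0658 − 104.91) / 3.25 = −1.67 km.

−1.67 km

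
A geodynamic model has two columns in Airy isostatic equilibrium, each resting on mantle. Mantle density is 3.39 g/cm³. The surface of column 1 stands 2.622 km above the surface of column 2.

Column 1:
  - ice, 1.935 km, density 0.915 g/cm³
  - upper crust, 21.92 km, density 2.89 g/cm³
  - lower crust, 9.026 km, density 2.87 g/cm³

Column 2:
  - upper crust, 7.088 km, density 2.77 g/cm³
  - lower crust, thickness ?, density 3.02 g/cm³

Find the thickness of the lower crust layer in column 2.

19.4 km

Take the compensation level at the base of the deeper column (depth z_c below the surface of column 1) and equate Σ ρ_i t_i down to z_c; mantle fills any gap and the z_c terms cancel.
Column 1: 1.935×0.915 + 21.92×2.89 + 9.026×2.87 + (z_c − 32.881)×3.39
Column 2: 2.622×0 + 7.088×2.77 + x×3.02 + (z_c − 2.622 − 7.088 − x)×3.39
The z_c×3.39 term appears on both sides and cancels. Collect the known terms of each column as K = Σ(ρt)_known − 3.39 × (depth of known layers): K_1 = 91.023945 − 3.39×32.881 = −20.442645; K_2 = 19.63376 − 3.39×(2.622 + 7.088) = −13.28314.
Balance: K_1 = K_2 − x×(3.39 − 3.02), so x = (K_2 − K_1)/(3.39 − 3.02) = 7.1595/0.37 = 19.4 km.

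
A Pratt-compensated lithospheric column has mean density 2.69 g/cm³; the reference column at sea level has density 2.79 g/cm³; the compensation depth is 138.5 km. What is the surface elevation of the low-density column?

5.15 km

ρ_ref D = ρ (D + h) → h = D (ρ_ref − ρ)/ρ.
h = 138.5 km × (2.79 − 2.69)/2.69 = 5.15 km.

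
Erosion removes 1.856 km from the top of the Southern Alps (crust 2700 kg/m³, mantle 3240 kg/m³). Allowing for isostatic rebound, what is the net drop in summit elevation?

Rebound u = e ρ_c/ρ_m = 1.856 km × 2700/3240 = 1.547 km.
Net surface drop = e − u = 1.856 km − 1.547 km = e (ρ_m − ρ_c)/ρ_m = 0.309 km.

0.309 km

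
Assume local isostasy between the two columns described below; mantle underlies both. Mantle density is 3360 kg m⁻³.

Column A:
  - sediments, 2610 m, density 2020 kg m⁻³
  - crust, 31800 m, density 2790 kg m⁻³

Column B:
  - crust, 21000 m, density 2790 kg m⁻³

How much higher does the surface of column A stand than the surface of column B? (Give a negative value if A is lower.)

2870 m

For any compensation level in the mantle, the mantle terms cancel and isostasy reduces to e = (Σt_A − Σt_B) − (Σ(ρt)_A − Σ(ρt)_B) / ρ_m.
Σt_A = 34410 m; Σt_B = 21000 m; Σ(ρt)_A = 93994200; Σ(ρt)_B = 58590000 (in m·kg m⁻³).
e = (34410 − 21000) − (93994200 − 58590000) / 3360 = 2870 m.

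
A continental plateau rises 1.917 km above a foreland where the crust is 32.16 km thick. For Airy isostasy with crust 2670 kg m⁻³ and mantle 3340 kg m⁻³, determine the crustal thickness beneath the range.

41.7 km

Root depth r = h ρ_c / (ρ_m − ρ_c) = 1.917 km × 2670 / 670 = 7.639 km.
Total thickness = T + h + r = 32.16 km + 1.917 km + 7.639 km = 41.7 km.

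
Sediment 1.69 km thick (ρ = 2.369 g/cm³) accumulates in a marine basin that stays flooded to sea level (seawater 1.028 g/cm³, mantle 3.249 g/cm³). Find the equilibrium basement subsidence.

Submarine loading: the sediment displaces seawater, and the subsidence is in turn flooded, so s (ρ_m − ρ_w) = t (ρ_sed − ρ_w).
s = 1.69 km × (2.369 − 1.028) / (3.249 − 1.028) = 1.02 km.

1.02 km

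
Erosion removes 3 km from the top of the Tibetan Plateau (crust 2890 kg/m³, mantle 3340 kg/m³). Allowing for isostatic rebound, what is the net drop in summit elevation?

Rebound u = e ρ_c/ρ_m = 3 km × 2890/3340 = 2.596 km.
Net surface drop = e − u = 3 km − 2.596 km = e (ρ_m − ρ_c)/ρ_m = 0.404 km.

0.404 km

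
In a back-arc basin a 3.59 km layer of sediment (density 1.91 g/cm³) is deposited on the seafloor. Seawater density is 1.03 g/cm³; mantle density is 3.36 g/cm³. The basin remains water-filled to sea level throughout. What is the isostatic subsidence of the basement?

1.36 km

Submarine loading: the sediment displaces seawater, and the subsidence is in turn flooded, so s (ρ_m − ρ_w) = t (ρ_sed − ρ_w).
s = 3.59 km × (1.91 − 1.03) / (3.36 − 1.03) = 1.36 km.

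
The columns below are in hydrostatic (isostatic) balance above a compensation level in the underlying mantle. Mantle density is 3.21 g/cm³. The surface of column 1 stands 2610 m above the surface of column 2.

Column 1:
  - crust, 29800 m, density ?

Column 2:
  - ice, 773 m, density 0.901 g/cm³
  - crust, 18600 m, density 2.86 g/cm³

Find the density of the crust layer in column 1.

2.65 g/cm³

Take the compensation level at the base of the deeper column (depth z_c below the surface of column 1) and equate Σ ρ_i t_i down to z_c; mantle fills any gap and the z_c terms cancel.
Column 1: 29800×ρ + (z_c − 29800)×3.21
Column 2: 2610×0 + 773×0.901 + 18600×2.86 + (z_c − 2610 − 19373)×3.21
The z_c×3.21 term appears on both sides and cancels. Collect the known terms of each column as K = Σ(ρt)_known − 3.21 × (depth of known layers): K_1 = 0 − 3.21×29800 = −95658; K_2 = 53892.473 − 3.21×(2610 + 19373) = −16672.957.
Balance: K_1 + 29800×ρ = K_2, so ρ = (K_2 − K_1)/29800 = 78985/29800 = 2.65 g/cm³.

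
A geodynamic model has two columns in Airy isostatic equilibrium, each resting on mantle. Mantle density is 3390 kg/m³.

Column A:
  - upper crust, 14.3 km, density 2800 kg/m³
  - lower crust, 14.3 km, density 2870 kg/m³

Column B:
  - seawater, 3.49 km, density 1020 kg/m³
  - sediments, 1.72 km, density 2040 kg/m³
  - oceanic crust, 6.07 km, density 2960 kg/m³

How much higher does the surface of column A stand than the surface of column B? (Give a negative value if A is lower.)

For any compensation level in the mantle, the mantle terms cancel and isostasy reduces to e = (Σt_A − Σt_B) − (Σ(ρt)_A − Σ(ρt)_B) / ρ_m.
Σt_A = 28.6 km; Σt_B = 11.28 km; Σ(ρt)_A = 81081; Σ(ρt)_B = 25035.8 (in km·kg/m³).
e = (28.6 − 11.28) − (81081 − 25035.8) / 3390 = 0.787 km.

0.787 km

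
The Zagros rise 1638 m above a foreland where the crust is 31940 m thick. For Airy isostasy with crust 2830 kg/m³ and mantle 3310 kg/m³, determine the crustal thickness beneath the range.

43200 m

Root depth r = h ρ_c / (ρ_m − ρ_c) = 1638 m × 2830 / 480 = 9657 m.
Total thickness = T + h + r = 31940 m + 1638 m + 9657 m = 43200 m.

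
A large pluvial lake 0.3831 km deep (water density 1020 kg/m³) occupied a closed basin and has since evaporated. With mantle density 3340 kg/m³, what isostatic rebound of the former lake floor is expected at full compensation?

0.117 km

u = d ρ_w/ρ_m = 0.3831 km × 1020/3340 = 0.117 km.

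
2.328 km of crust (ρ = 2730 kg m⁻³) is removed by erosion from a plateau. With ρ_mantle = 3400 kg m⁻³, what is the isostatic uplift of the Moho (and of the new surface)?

Unloading: uplift u = e ρ_c/ρ_m = 2.328 km × 2730/3400 = 1.87 km.

1.87 km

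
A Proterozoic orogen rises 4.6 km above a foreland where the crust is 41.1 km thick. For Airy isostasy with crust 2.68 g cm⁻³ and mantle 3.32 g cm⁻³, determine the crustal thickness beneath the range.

65 km

Root depth r = h ρ_c / (ρ_m − ρ_c) = 4.6 km × 2.68 / 0.64 = 19.26 km.
Total thickness = T + h + r = 41.1 km + 4.6 km + 19.26 km = 65 km.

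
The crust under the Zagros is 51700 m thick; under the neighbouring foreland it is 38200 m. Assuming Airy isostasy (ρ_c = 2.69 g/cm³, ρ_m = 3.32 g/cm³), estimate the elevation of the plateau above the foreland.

2560 m

Excess crust Δ = 51700 m − 38200 m = 13500 m, split between elevation h and root r with h + r = Δ.
Airy balance ρ_c h = (ρ_m − ρ_c) r gives r = h ρ_c/(ρ_m − ρ_c), so h (1 + ρ_c/(ρ_m − ρ_c)) = Δ, i.e. h = Δ (ρ_m − ρ_c)/ρ_m.
h = 13500 m × 0.63/3.32 = 2560 m.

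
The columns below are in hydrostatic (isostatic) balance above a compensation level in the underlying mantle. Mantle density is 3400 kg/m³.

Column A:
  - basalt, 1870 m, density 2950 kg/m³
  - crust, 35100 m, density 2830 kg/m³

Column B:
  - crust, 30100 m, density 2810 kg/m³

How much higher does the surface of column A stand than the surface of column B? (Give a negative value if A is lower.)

For any compensation level in the mantle, the mantle terms cancel and isostasy reduces to e = (Σt_A − Σt_B) − (Σ(ρt)_A − Σ(ρt)_B) / ρ_m.
Σt_A = 36970 m; Σt_B = 30100 m; Σ(ρt)_A = 104849500; Σ(ρt)_B = 84581000 (in m·kg/m³).
e = (36970 − 30100) − (104849500 − 84581000) / 3400 = 909 m.

909 m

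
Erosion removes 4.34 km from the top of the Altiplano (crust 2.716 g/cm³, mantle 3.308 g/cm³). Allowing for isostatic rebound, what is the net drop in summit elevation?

Rebound u = e ρ_c/ρ_m = 4.34 km × 2.716/3.308 = 3.563 km.
Net surface drop = e − u = 4.34 km − 3.563 km = e (ρ_m − ρ_c)/ρ_m = 0.777 km.

0.777 km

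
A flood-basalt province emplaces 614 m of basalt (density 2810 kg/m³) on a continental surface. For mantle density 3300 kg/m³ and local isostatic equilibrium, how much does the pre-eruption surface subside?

523 m

Subaerial loading: s = t ρ_load / ρ_m.
s = 614 m × 2810/3300 = 523 m.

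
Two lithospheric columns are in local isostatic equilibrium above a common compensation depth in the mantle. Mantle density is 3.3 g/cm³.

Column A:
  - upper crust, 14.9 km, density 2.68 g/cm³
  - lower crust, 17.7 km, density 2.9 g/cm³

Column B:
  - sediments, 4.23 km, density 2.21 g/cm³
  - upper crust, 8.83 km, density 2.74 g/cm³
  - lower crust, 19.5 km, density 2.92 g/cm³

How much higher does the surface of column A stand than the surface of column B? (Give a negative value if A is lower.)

For any compensation level in the mantle, the mantle terms cancel and isostasy reduces to e = (Σt_A − Σt_B) − (Σ(ρt)_A − Σ(ρt)_B) / ρ_m.
Σt_A = 32.6 km; Σt_B = 32.56 km; Σ(ρt)_A = 91.262; Σ(ρt)_B = 90.4825 (in km·g/cm³).
e = (32.6 − 32.56) − (91.262 − 90.4825) / 3.3 = −0.196 km.

−0.196 km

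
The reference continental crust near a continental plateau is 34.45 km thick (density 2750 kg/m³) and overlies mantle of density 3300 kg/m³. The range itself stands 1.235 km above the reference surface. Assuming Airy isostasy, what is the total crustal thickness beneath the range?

Root depth r = h ρ_c / (ρ_m − ρ_c) = 1.235 km × 2750 / 550 = 6.175 km.
Total thickness = T + h + r = 34.45 km + 1.235 km + 6.175 km = 41.9 km.

41.9 km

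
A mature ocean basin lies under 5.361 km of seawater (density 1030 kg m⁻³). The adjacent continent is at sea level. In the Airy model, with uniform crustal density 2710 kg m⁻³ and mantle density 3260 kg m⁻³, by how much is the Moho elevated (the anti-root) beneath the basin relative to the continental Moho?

Isostatic balance requires: replacing crust with seawater at the top is compensated by replacing crust with mantle at the base: d (ρ_c − ρ_w) = a (ρ_m − ρ_c).
a = d (ρ_c − ρ_w)/(ρ_m − ρ_c) = 5.361 km × 1680/550 = 16.4 km.

16.4 km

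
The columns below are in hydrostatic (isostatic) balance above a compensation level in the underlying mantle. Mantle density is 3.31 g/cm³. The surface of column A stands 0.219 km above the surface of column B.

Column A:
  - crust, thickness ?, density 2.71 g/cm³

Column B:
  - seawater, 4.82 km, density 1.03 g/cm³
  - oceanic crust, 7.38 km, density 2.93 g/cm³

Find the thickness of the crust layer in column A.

24.2 km

Take the compensation level at the base of the deeper column (depth z_c below the surface of column A) and equate Σ ρ_i t_i down to z_c; mantle fills any gap and the z_c terms cancel.
Column A: x×2.71 + (z_c − 0 − x)×3.31
Column B: 0.219×0 + 4.82×1.03 + 7.38×2.93 + (z_c − 0.219 − 12.2)×3.31
The z_c×3.31 term appears on both sides and cancels. Collect the known terms of each column as K = Σ(ρt)_known − 3.31 × (depth of known layers): K_A = 0 − 3.31×0 = 0; K_B = 26.588 − 3.31×(0.219 + 12.2) = −14.51889.
Balance: K_A − x×(3.31 − 2.71) = K_B, so x = (K_A − K_B)/(3.31 − 2.71) = 14.5189/0.6 = 24.2 km.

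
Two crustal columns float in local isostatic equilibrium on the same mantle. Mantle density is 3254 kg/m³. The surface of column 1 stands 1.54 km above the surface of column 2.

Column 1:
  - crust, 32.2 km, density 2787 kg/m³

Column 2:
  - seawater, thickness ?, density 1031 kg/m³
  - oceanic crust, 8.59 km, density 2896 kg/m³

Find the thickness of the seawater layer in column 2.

Take the compensation level at the base of the deeper column (depth z_c below the surface of column 1) and equate Σ ρ_i t_i down to z_c; mantle fills any gap and the z_c terms cancel.
Column 1: 32.2×2787 + (z_c − 32.2)×3254
Column 2: 1.54×0 + x×1031 + 8.59×2896 + (z_c − 1.54 − 8.59 − x)×3254
The z_c×3254 term appears on both sides and cancels. Collect the known terms of each column as K = Σ(ρt)_known − 3254 × (depth of known layers): K_1 = 89741.4 − 3254×32.2 = −15037.4; K_2 = 24876.64 − 3254×(1.54 + 8.59) = −8086.38.
Balance: K_1 = K_2 − x×(3254 − 1031), so x = (K_2 − K_1)/(3254 − 1031) = 6951.02/2223 = 3.13 km.

3.13 km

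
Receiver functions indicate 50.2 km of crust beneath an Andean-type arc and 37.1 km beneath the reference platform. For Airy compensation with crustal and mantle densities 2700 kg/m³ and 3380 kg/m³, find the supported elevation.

2.64 km

Excess crust Δ = 50.2 km − 37.1 km = 13.1 km, split between elevation h and root r with h + r = Δ.
Airy balance ρ_c h = (ρ_m − ρ_c) r gives r = h ρ_c/(ρ_m − ρ_c), so h (1 + ρ_c/(ρ_m − ρ_c)) = Δ, i.e. h = Δ (ρ_m − ρ_c)/ρ_m.
h = 13.1 km × 680/3380 = 2.64 km.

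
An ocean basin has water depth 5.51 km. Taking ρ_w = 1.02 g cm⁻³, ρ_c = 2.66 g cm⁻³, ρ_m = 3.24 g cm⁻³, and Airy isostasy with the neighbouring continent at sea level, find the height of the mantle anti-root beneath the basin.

15.6 km

Equating mass per unit area of the two columns: replacing crust with seawater at the top is compensated by replacing crust with mantle at the base: d (ρ_c − ρ_w) = a (ρ_m − ρ_c).
a = d (ρ_c − ρ_w)/(ρ_m − ρ_c) = 5.51 km × 1.64/0.58 = 15.6 km.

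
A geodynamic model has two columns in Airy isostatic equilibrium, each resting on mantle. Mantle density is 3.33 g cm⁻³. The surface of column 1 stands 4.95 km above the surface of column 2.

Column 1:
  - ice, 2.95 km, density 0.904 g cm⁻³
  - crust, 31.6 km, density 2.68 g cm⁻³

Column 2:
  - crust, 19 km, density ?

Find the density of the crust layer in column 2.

Take the compensation level at the base of the deeper column (depth z_c below the surface of column 1) and equate Σ ρ_i t_i down to z_c; mantle fills any gap and the z_c terms cancel.
Column 1: 2.95×0.904 + 31.6×2.68 + (z_c − 34.55)×3.33
Column 2: 4.95×0 + 19×ρ + (z_c − 4.95 − 19)×3.33
The z_c×3.33 term appears on both sides and cancels. Collect the known terms of each column as K = Σ(ρt)_known − 3.33 × (depth of known layers): K_1 = 87.3548 − 3.33×34.55 = −27.6967; K_2 = 0 − 3.33×(4.95 + 19) = −79.7535.
Balance: K_1 = K_2 + 19×ρ, so ρ = (K_1 − K_2)/19 = 52.0568/19 = 2.74 g cm⁻³.

2.74 g cm⁻³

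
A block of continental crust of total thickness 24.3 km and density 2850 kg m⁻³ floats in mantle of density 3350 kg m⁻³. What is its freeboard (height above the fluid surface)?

3.63 km

Floating equilibrium: submerged depth d = t ρ_obj/ρ_fluid = 24.3 km × 2850/3350 = 20.67 km.
Freeboard = t − d = 24.3 km − 20.67 km = 3.63 km.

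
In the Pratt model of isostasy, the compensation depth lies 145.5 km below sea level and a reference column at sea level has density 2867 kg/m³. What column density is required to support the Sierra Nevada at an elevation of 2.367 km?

2820 kg/m³

Pratt balance: ρ_ref D = ρ (D + h).
ρ = ρ_ref D/(D + h) = 2867 × 145.5 km/(145.5 km + 2.367 km) = 2820 kg/m³.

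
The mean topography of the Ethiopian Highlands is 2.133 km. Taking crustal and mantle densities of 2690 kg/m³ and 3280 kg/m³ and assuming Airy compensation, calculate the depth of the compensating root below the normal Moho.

9.73 km

In Airy isostatic equilibrium: the weight of the topography is balanced by the buoyancy of the root, ρ_c h = (ρ_m − ρ_c) r.
r = h · ρ_c / (ρ_m − ρ_c) = 2.133 km × 2690 / (3280 − 2690) = 9.73 km.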